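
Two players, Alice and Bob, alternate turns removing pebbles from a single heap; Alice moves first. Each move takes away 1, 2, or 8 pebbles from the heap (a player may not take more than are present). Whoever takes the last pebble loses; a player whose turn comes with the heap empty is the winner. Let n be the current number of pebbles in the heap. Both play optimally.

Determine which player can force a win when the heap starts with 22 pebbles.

Use the standard recursion: the mover wins at a terminal position; elsewhere, the mover wins exactly when some move hands the opponent an L position.
n=0: no move; the opponent has just taken the last pebble and therefore loses → W
n=1: the only move is to 0(W), a W ⇒ L
n=2: can move to 1, which is L ⇒ W
n=3: can move to 1, which is L ⇒ W
n=4: moves to 3(W), 2(W); every one is W ⇒ L
n=5: can move to 4, which is L ⇒ W
n=6: can move to 4, which is L ⇒ W
n=7: moves to 6(W), 5(W); every one is W ⇒ L
n=8: can move to 7, which is L ⇒ W
n=9: can move to 7, which is L ⇒ W
n=10: moves to 9(W), 8(W), 2(W); every one is W ⇒ L
n=11: can move to 10, which is L ⇒ W
n=12: can move to 10, which is L ⇒ W
n=13: moves to 12(W), 11(W), 5(W); every one is W ⇒ L
n=14: can move to 13, which is L ⇒ W
n=15: can move to 13, which is L ⇒ W
n=16: moves to 15(W), 14(W), 8(W); every one is W ⇒ L
n=17: can move to 16, which is L ⇒ W
n=18: can move to 16, which is L ⇒ W
n=19: moves to 18(W), 17(W), 11(W); every one is W ⇒ L
n=20: can move to 19, which is L ⇒ W
n=21: can move to 19, which is L ⇒ W
n=22: moves to 21(W), 20(W), 14(W); every one is W ⇒ L
The starting position 22 is L: whatever Alice does, the opponent receives a W position.

Bob wins.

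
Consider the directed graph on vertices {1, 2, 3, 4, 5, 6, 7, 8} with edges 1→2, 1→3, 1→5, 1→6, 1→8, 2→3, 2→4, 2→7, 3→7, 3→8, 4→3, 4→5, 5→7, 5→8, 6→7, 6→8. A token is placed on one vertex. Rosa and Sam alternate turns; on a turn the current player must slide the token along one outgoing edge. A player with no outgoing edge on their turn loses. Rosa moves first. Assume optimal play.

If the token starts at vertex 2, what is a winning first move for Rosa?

Move to 4.

Classify positions by backward induction: terminal positions (no move available) are L. From any other position, the mover wins iff some move reaches an L.
Every edge goes from a vertex to one that appears earlier in the order 7, 8, 3, 5, 4, 2, 6, 1, so processing vertices in that order labels each vertex after all of its successors.
7: no outgoing edge → L
8: no outgoing edge → L
3: can move to 8, which is L ⇒ W
5: can move to 8, which is L ⇒ W
4: moves to 5(W), 3(W); every one is W ⇒ L
2: can move to 4, which is L ⇒ W
6: can move to 8, which is L ⇒ W
1: can move to 8, which is L ⇒ W
From 2, the L positions reachable in one move are: 4, 7. Any move reaching one of these is winning.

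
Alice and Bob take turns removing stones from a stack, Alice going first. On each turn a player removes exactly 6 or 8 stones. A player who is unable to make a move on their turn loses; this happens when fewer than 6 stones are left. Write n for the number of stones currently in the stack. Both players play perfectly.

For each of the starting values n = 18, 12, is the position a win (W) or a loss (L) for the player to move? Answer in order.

18: L, 12: W

Use the standard recursion: the mover loses at a terminal position; elsewhere, the mover wins exactly when some move hands the opponent an L position.
n=0: no move → L
n=1: no move → L
n=2: no move → L
n=3: no move → L
n=4: no move → L
n=5: no move → L
n=6: reaches L-position 0 → W
n=7: reaches L-position 1 → W
n=8: reaches L-position 2 → W
n=9: reaches L-position 3 → W
n=10: reaches L-position 4 → W
n=11: reaches L-position 5 → W
n=12: reaches L-position 4 → W
n=13: reaches L-position 5 → W
n=14: only reaches 8(W), 6(W), all W → L
n=15: only reaches 9(W), 7(W), all W → L
n=16: only reaches 10(W), 8(W), all W → L
n=17: only reaches 11(W), 9(W), all W → L
n=18: only reaches 12(W), 10(W), all W → L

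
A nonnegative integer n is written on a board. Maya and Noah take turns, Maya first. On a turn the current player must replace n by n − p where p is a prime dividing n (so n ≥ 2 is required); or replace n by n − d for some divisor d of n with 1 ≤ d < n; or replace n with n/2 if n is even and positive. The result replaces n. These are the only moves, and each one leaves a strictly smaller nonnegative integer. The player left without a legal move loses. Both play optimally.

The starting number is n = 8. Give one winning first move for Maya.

Move to 4.

Work bottom-up. With no move the player to move loses. Otherwise the position is W if at least one move leads to an L position for the opponent, and L if every move leads to a W.
n=0: no move → L
n=1: no move → L
n=2: W (go to 0, an L position)
n=3: W (go to 0, an L position)
n=4: L (options 2(W), 3(W) are all W)
n=5: W (go to 0, an L position)
n=6: W (go to 4, an L position)
n=7: W (go to 0, an L position)
n=8: W (go to 4, an L position)
From 8, the L positions reachable in one move are: 4.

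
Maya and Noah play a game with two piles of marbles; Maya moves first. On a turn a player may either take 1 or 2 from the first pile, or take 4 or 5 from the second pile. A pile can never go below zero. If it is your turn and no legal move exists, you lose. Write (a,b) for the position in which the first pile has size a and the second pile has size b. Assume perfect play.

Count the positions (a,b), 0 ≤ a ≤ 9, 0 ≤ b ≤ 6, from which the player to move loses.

Use the standard recursion: the mover loses at a terminal position; elsewhere, the mover wins exactly when some move hands the opponent an L position.
Every move lowers a or b (never raises either), so fill the grid row by row in increasing a, and left to right within a row: each cell's successors are then already labelled.
      b=0  b=1  b=2  b=3  b=4  b=5  b=6
a=0:    L    L    L    L    W    W    W
a=1:    W    W    W    W    L    L    L
a=2:    W    W    W    W    W    W    W
a=3:    L    L    L    L    W    W    W
a=4:    W    W    W    W    L    L    L
a=5:    W    W    W    W    W    W    W
a=6:    L    L    L    L    W    W    W
a=7:    W    W    W    W    L    L    L
a=8:    W    W    W    W    W    W    W
a=9:    L    L    L    L    W    W    W
Cells with no legal move (terminal, hence L): (0,0), (0,1), (0,2), (0,3).
The remaining L cells, each justified by listing all of its moves:
(1,4): L (options (0,4)(W), (1,0)(W) are all W)
(1,5): L (options (0,5)(W), (1,1)(W), (1,0)(W) are all W)
(1,6): L (options (0,6)(W), (1,2)(W), (1,1)(W) are all W)
(3,0): L (options (2,0)(W), (1,0)(W) are all W)
(3,1): L (options (2,1)(W), (1,1)(W) are all W)
(3,2): L (options (2,2)(W), (1,2)(W) are all W)
(3,3): L (options (2,3)(W), (1,3)(W) are all W)
(4,4): L (options (3,4)(W), (2,4)(W), (4,0)(W) are all W)
(4,5): L (options (3,5)(W), (2,5)(W), (4,1)(W), (4,0)(W) are all W)
(4,6): L (options (3,6)(W), (2,6)(W), (4,2)(W), (4,1)(W) are all W)
(6,0): L (options (5,0)(W), (4,0)(W) are all W)
(6,1): L (options (5,1)(W), (4,1)(W) are all W)
(6,2): L (options (5,2)(W), (4,2)(W) are all W)
(6,3): L (options (5,3)(W), (4,3)(W) are all W)
(7,4): L (options (6,4)(W), (5,4)(W), (7,0)(W) are all W)
(7,5): L (options (6,5)(W), (5,5)(W), (7,1)(W), (7,0)(W) are all W)
(7,6): L (options (6,6)(W), (5,6)(W), (7,2)(W), (7,1)(W) are all W)
(9,0): L (options (8,0)(W), (7,0)(W) are all W)
(9,1): L (options (8,1)(W), (7,1)(W) are all W)
(9,2): L (options (8,2)(W), (7,2)(W) are all W)
(9,3): L (options (8,3)(W), (7,3)(W) are all W)
Every other cell has at least one move into one of the L cells above, so it is W.
L cells per row: a=0: 4, a=1: 3, a=2: 0, a=3: 4, a=4: 3, a=5: 0, a=6: 4, a=7: 3, a=8: 0, a=9: 4; total 25.

25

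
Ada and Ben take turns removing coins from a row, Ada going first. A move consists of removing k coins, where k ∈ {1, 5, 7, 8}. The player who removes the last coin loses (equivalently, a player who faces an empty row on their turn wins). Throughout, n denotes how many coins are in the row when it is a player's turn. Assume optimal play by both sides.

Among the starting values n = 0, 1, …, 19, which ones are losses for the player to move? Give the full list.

1, 3, 5, 7, 16, 18

Label each position W (a win for the player to move) or L (a loss). A position with no legal move is W; any other position is W exactly when some move reaches an L, and L when every move reaches a W.
n=0: no move; the opponent has just taken the last coin and therefore loses → W
n=1: the only move is to 0(W), a W ⇒ L
n=2: can move to 1, which is L ⇒ W
n=3: the only move is to 2(W), a W ⇒ L
n=4: can move to 3, which is L ⇒ W
n=5: moves to 4(W), 0(W); every one is W ⇒ L
n=6: can move to 5, which is L ⇒ W
n=7: moves to 6(W), 2(W), 0(W); every one is W ⇒ L
n=8: can move to 7, which is L ⇒ W
n=9: can move to 1, which is L ⇒ W
n=10: can move to 5, which is L ⇒ W
n=11: can move to 3, which is L ⇒ W
n=12: can move to 7, which is L ⇒ W
n=13: can move to 5, which is L ⇒ W
n=14: can move to 7, which is L ⇒ W
n=15: can move to 7, which is L ⇒ W
n=16: moves to 15(W), 11(W), 9(W), 8(W); every one is W ⇒ L
n=17: can move to 16, which is L ⇒ W
n=18: moves to 17(W), 13(W), 11(W), 10(W); every one is W ⇒ L
n=19: can move to 18, which is L ⇒ W
The losing starting values of n are exactly the entries labelled L in this table (6 of them).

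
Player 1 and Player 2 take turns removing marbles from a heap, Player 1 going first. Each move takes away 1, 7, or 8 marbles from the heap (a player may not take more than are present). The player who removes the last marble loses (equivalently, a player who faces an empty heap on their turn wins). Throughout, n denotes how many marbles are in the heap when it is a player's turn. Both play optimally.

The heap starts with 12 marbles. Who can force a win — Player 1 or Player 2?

Player 1 wins.

Positions with no move are W. A position that does have a move is losing for the player to move precisely when every available move leads to a winning position for the opponent. Fill in the labels:
n=0: no move; the opponent has just taken the last marble and therefore loses → W
n=1: →0(W) only, which is W, so L
n=2: →1(L), so W
n=3: →2(W) only, which is W, so L
n=4: →3(L), so W
n=5: →4(W) only, which is W, so L
n=6: →5(L), so W
n=7: →6(W), 0(W) — all W, so L
n=8: →7(L), so W
n=9: →1(L), so W
n=10: →3(L), so W
n=11: →3(L), so W
n=12: →5(L), so W
The starting position 12 is W: Player 1 should remove 7, leaving 5, handing over an L position.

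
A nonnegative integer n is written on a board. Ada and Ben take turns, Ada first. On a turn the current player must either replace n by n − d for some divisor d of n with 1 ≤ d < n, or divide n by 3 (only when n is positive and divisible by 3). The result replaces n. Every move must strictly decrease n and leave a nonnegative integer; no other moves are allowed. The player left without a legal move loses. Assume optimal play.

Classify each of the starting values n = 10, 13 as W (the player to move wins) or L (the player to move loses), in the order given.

10: W, 13: L

Positions with no move are L. A position that does have a move is losing for the player to move precisely when every available move leads to a winning position for the opponent. Fill in the labels:
n=0: no move → L
n=1: no move → L
n=2: reaches L-position 1 → W
n=3: reaches L-position 1 → W
n=4: only reaches 2(W), 3(W), all W → L
n=5: reaches L-position 4 → W
n=6: reaches L-position 4 → W
n=7: only reaches 6(W), which is W → L
n=8: reaches L-position 4 → W
n=9: only reaches 3(W), 6(W), 8(W), all W → L
n=10: reaches L-position 9 → W
n=11: only reaches 10(W), which is W → L
n=12: reaches L-position 4 → W
n=13: only reaches 12(W), which is W → L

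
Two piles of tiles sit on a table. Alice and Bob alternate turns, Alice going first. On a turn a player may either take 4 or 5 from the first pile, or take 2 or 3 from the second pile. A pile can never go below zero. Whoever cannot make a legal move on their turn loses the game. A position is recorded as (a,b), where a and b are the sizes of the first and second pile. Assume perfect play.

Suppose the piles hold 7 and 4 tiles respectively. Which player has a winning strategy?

Alice wins.

Label each position W (a win for the player to move) or L (a loss). A position with no legal move is L; any other position is W exactly when some move reaches an L, and L when every move reaches a W.
No move ever increases a pile, so every position that can arise here has a ≤ 7 and b ≤ 4; it is enough to label the cells with 0 ≤ a ≤ 7 and 0 ≤ b ≤ 4.
Every move lowers a or b (never raises either), so fill the grid row by row in increasing a, and left to right within a row: each cell's successors are then already labelled.
      b=0  b=1  b=2  b=3  b=4
a=0:    L    L    W    W    W
a=1:    L    L    W    W    W
a=2:    L    L    W    W    W
a=3:    L    L    W    W    W
a=4:    W    W    L    L    W
a=5:    W    W    L    L    W
a=6:    W    W    L    L    W
a=7:    W    W    L    L    W
Cells with no legal move (terminal, hence L): (0,0), (0,1), (1,0), (1,1), (2,0), (2,1), (3,0), (3,1).
The remaining L cells, each justified by listing all of its moves:
(4,2): L (options (0,2)(W), (4,0)(W) are all W)
(4,3): L (options (0,3)(W), (4,1)(W), (4,0)(W) are all W)
(5,2): L (options (1,2)(W), (0,2)(W), (5,0)(W) are all W)
(5,3): L (options (1,3)(W), (0,3)(W), (5,1)(W), (5,0)(W) are all W)
(6,2): L (options (2,2)(W), (1,2)(W), (6,0)(W) are all W)
(6,3): L (options (2,3)(W), (1,3)(W), (6,1)(W), (6,0)(W) are all W)
(7,2): L (options (3,2)(W), (2,2)(W), (7,0)(W) are all W)
(7,3): L (options (3,3)(W), (2,3)(W), (7,1)(W), (7,0)(W) are all W)
Every other cell has at least one move into one of the L cells above, so it is W.
The starting position (7,4) is W: Alice should move to (7,2), handing over an L position.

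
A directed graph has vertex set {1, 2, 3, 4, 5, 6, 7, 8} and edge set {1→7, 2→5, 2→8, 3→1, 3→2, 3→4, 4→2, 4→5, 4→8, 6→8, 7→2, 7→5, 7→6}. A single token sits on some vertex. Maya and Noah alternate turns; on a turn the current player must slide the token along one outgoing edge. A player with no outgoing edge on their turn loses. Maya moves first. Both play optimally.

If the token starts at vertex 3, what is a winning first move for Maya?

Move to 1.

Compute win/loss labels from the base case upward. A position with no move is L. Any other position is W if it can reach an L in one move, else L.
Every edge goes from a vertex to one that appears earlier in the order 8, 5, 2, 4, 6, 7, 1, 3, so processing vertices in that order labels each vertex after all of its successors.
8: no outgoing edge → L
5: no outgoing edge → L
2: reaches L-position 5 → W
4: reaches L-position 5 → W
6: reaches L-position 8 → W
7: reaches L-position 5 → W
1: only reaches 7(W), which is W → L
3: reaches L-position 1 → W
From 3, the L positions reachable in one move are: 1.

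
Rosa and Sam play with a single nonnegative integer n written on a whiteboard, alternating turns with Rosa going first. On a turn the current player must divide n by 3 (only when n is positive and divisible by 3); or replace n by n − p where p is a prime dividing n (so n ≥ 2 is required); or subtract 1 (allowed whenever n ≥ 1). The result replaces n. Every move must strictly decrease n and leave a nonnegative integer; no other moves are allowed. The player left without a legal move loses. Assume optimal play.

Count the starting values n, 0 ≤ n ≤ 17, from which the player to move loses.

4

Label each position W (a win for the player to move) or L (a loss). A position with no legal move is L; any other position is W exactly when some move reaches an L, and L when every move reaches a W.
n=0: no move → L
n=1: reaches L-position 0 → W
n=2: reaches L-position 0 → W
n=3: reaches L-position 0 → W
n=4: only reaches 2(W), 3(W), all W → L
n=5: reaches L-position 0 → W
n=6: reaches L-position 4 → W
n=7: reaches L-position 0 → W
n=8: only reaches 6(W), 7(W), all W → L
n=9: reaches L-position 8 → W
n=10: reaches L-position 8 → W
n=11: reaches L-position 0 → W
n=12: reaches L-position 4 → W
n=13: reaches L-position 0 → W
n=14: only reaches 7(W), 12(W), 13(W), all W → L
n=15: reaches L-position 14 → W
n=16: reaches L-position 14 → W
n=17: reaches L-position 0 → W
L entries with 0 ≤ n ≤ 17: n = 0, 4, 8, 14; that makes 4.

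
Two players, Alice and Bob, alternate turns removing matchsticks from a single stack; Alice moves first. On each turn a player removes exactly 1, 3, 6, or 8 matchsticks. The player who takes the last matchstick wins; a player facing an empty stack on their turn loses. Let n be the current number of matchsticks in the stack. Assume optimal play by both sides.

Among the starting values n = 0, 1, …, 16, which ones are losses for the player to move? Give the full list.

0, 2, 4, 9, 11, 13

Use the standard recursion: the mover loses at a terminal position; elsewhere, the mover wins exactly when some move hands the opponent an L position.
n=0: no move → L
n=1: →0(L), so W
n=2: →1(W) only, which is W, so L
n=3: →2(L), so W
n=4: →3(W), 1(W) — all W, so L
n=5: →4(L), so W
n=6: →0(L), so W
n=7: →4(L), so W
n=8: →2(L), so W
n=9: →8(W), 6(W), 3(W), 1(W) — all W, so L
n=10: →9(L), so W
n=11: →10(W), 8(W), 5(W), 3(W) — all W, so L
n=12: →11(L), so W
n=13: →12(W), 10(W), 7(W), 5(W) — all W, so L
n=14: →13(L), so W
n=15: →9(L), so W
n=16: →13(L), so W
The losing starting values of n are exactly the entries labelled L in this table (6 of them).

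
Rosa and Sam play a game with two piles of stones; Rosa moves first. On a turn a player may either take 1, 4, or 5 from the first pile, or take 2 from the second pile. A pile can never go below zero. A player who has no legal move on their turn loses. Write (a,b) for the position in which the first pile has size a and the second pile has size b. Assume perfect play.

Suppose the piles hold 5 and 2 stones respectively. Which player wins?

Rosa wins.

Classify positions by backward induction: terminal positions (no move available) are L. From any other position, the mover wins iff some move reaches an L.
No move ever increases a pile, so every position that can arise here has a ≤ 5 and b ≤ 2; it is enough to label the cells with 0 ≤ a ≤ 5 and 0 ≤ b ≤ 2.
Every move lowers a or b (never raises either), so fill the grid row by row in increasing a, and left to right within a row: each cell's successors are then already labelled.
      b=0  b=1  b=2
a=0:    L    L    W
a=1:    W    W    L
a=2:    L    L    W
a=3:    W    W    L
a=4:    W    W    W
a=5:    W    W    W
Cells with no legal move (terminal, hence L): (0,0), (0,1).
The remaining L cells, each justified by listing all of its moves:
(1,2): →(0,2)(W), (1,0)(W) — all W, so L
(2,0): →(1,0)(W) only, which is W, so L
(2,1): →(1,1)(W) only, which is W, so L
(3,2): →(2,2)(W), (3,0)(W) — all W, so L
Every other cell has at least one move into one of the L cells above, so it is W.
From (5,2) Rosa can move to (1,2), reaching an L position.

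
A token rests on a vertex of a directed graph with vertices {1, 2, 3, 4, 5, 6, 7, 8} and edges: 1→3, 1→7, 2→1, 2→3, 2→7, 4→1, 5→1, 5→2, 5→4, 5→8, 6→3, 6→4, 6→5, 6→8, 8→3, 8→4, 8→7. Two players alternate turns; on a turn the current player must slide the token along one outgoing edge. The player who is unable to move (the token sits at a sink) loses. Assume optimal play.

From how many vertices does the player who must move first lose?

3

Classify positions by backward induction: terminal positions (no move available) are L. From any other position, the mover wins iff some move reaches an L.
Every edge goes from a vertex to one that appears earlier in the order 3, 7, 1, 2, 4, 8, 5, 6, so processing vertices in that order labels each vertex after all of its successors.
3: no outgoing edge → L
7: no outgoing edge → L
1: can move to 7, which is L ⇒ W
2: can move to 7, which is L ⇒ W
4: the only move is to 1(W), a W ⇒ L
8: can move to 4, which is L ⇒ W
5: can move to 4, which is L ⇒ W
6: can move to 4, which is L ⇒ W
The L vertices are 3, 4, 7; that is 3 in all.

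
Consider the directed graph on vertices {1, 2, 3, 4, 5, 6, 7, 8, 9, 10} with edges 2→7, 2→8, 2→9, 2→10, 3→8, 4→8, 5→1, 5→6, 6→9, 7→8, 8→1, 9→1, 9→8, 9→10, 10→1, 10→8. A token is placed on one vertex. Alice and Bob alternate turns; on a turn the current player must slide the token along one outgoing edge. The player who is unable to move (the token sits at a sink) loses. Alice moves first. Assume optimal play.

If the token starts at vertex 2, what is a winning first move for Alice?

Move to 7.

Build the W/L table. Terminal = L. A non-terminal position is W if it has a move to some L; otherwise it is L.
Every edge goes from a vertex to one that appears earlier in the order 1, 8, 10, 9, 3, 4, 6, 5, 7, 2, so processing vertices in that order labels each vertex after all of its successors.
1: no outgoing edge → L
8: W (go to 1, an L position)
10: W (go to 1, an L position)
9: W (go to 1, an L position)
3: L (sole option 8(W) is W)
4: L (sole option 8(W) is W)
6: L (sole option 9(W) is W)
5: W (go to 6, an L position)
7: L (sole option 8(W) is W)
2: W (go to 7, an L position)
From 2, the L positions reachable in one move are: 7.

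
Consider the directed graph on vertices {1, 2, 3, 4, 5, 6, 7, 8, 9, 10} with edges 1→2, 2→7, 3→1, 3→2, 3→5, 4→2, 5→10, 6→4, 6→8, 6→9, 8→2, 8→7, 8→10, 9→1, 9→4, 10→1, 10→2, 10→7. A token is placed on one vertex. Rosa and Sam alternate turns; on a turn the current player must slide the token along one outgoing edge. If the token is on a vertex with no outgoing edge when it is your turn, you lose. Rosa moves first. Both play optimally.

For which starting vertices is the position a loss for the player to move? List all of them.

1, 4, 5, 7

Positions with no move are L. A position that does have a move is losing for the player to move precisely when every available move leads to a winning position for the opponent. Fill in the labels:
Every edge goes from a vertex to one that appears earlier in the order 7, 2, 1, 10, 4, 9, 8, 6, 5, 3, so processing vertices in that order labels each vertex after all of its successors.
7: no outgoing edge → L
2: reaches L-position 7 → W
1: only reaches 2(W), which is W → L
10: reaches L-position 1 → W
4: only reaches 2(W), which is W → L
9: reaches L-position 4 → W
8: reaches L-position 7 → W
6: reaches L-position 4 → W
5: only reaches 10(W), which is W → L
3: reaches L-position 5 → W
Reading off the rows marked L gives the requested list; there are 4 such vertices.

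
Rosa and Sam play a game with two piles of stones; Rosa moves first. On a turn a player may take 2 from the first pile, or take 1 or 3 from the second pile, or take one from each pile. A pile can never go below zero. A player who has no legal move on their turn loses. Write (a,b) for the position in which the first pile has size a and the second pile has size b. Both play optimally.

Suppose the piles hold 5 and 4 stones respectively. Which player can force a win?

Sam wins.

Compute win/loss labels from the base case upward. A position with no move is L. Any other position is W if it can reach an L in one move, else L.
No move ever increases a pile, so every position that can arise here has a ≤ 5 and b ≤ 4; it is enough to label the cells with 0 ≤ a ≤ 5 and 0 ≤ b ≤ 4.
Every move lowers a or b (never raises either), so fill the grid row by row in increasing a, and left to right within a row: each cell's successors are then already labelled.
      b=0  b=1  b=2  b=3  b=4
a=0:    L    W    L    W    L
a=1:    L    W    L    W    L
a=2:    W    W    W    W    W
a=3:    W    L    W    L    W
a=4:    L    W    W    W    W
a=5:    L    W    L    W    L
Cells with no legal move (terminal, hence L): (0,0), (1,0).
The remaining L cells, each justified by listing all of its moves:
(0,2): →(0,1)(W) only, which is W, so L
(0,4): →(0,3)(W), (0,1)(W) — all W, so L
(1,2): →(1,1)(W), (0,1)(W) — all W, so L
(1,4): →(1,3)(W), (1,1)(W), (0,3)(W) — all W, so L
(3,1): →(1,1)(W), (3,0)(W), (2,0)(W) — all W, so L
(3,3): →(1,3)(W), (3,2)(W), (3,0)(W), (2,2)(W) — all W, so L
(4,0): →(2,0)(W) only, which is W, so L
(5,0): →(3,0)(W) only, which is W, so L
(5,2): →(3,2)(W), (5,1)(W), (4,1)(W) — all W, so L
(5,4): →(3,4)(W), (5,3)(W), (5,1)(W), (4,3)(W) — all W, so L
Every other cell has at least one move into one of the L cells above, so it is W.
Every move from (5,4) reaches a W position, so the mover loses.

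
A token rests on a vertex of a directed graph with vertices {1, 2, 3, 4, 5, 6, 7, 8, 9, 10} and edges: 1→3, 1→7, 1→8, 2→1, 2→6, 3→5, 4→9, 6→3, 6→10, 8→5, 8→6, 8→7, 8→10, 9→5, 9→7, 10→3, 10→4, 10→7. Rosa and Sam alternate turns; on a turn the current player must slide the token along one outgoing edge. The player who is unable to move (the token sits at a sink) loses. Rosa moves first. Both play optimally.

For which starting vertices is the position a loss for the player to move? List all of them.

4, 5, 6, 7

Build the W/L table. Terminal = L. A non-terminal position is W if it has a move to some L; otherwise it is L.
Every edge goes from a vertex to one that appears earlier in the order 7, 5, 3, 9, 4, 10, 6, 8, 1, 2, so processing vertices in that order labels each vertex after all of its successors.
7: no outgoing edge → L
5: no outgoing edge → L
3: reaches L-position 5 → W
9: reaches L-position 5 → W
4: only reaches 9(W), which is W → L
10: reaches L-position 4 → W
6: only reaches 10(W), 3(W), all W → L
8: reaches L-position 6 → W
1: reaches L-position 7 → W
2: reaches L-position 6 → W
The losing starting vertices are exactly the entries labelled L in this table (4 of them).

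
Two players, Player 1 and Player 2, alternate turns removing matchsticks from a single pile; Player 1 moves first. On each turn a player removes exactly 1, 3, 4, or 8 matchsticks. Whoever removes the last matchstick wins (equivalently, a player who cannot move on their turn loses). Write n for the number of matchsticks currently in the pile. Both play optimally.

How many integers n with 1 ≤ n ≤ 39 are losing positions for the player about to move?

11

Build the W/L table. Terminal = L. A non-terminal position is W if it has a move to some L; otherwise it is L.
n=0: no move → L
n=1: →0(L), so W
n=2: →1(W) only, which is W, so L
n=3: →2(L), so W
n=4: →0(L), so W
n=5: →2(L), so W
n=6: →2(L), so W
n=7: →6(W), 4(W), 3(W) — all W, so L
n=8: →7(L), so W
n=9: →8(W), 6(W), 5(W), 1(W) — all W, so L
n=10: →9(L), so W
n=11: →7(L), so W
n=12: →9(L), so W
n=13: →9(L), so W
n=14: →13(W), 11(W), 10(W), 6(W) — all W, so L
n=15: →14(L), so W
n=16: →15(W), 13(W), 12(W), 8(W) — all W, so L
n=17: →16(L), so W
n=18: →14(L), so W
n=19: →16(L), so W
n=20: →16(L), so W
n=21: →20(W), 18(W), 17(W), 13(W) — all W, so L
n=22: →21(L), so W
n=23: →22(W), 20(W), 19(W), 15(W) — all W, so L
n=24: →23(L), so W
n=25: →21(L), so W
n=26: →23(L), so W
n=27: →23(L), so W
n=28: →27(W), 25(W), 24(W), 20(W) — all W, so L
n=29: →28(L), so W
n=30: →29(W), 27(W), 26(W), 22(W) — all W, so L
n=31: →30(L), so W
n=32: →28(L), so W
n=33: →30(L), so W
n=34: →30(L), so W
n=35: →34(W), 32(W), 31(W), 27(W) — all W, so L
n=36: →35(L), so W
n=37: →36(W), 34(W), 33(W), 29(W) — all W, so L
n=38: →37(L), so W
n=39: →35(L), so W
L entries with 1 ≤ n ≤ 39 (n=0 is outside the asked range and is not counted): n = 2, 7, 9, 14, 16, 21, 23, 28, 30, 35, 37; that makes 11.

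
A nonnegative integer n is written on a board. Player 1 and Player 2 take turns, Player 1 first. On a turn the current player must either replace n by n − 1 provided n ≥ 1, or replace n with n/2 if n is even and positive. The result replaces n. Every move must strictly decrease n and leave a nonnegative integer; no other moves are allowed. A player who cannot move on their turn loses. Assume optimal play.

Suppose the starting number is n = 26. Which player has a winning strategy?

Label each position W (a win for the player to move) or L (a loss). A position with no legal move is L; any other position is W exactly when some move reaches an L, and L when every move reaches a W.
n=0: no move → L
n=1: →0(L), so W
n=2: →1(W) only, which is W, so L
n=3: →2(L), so W
n=4: →2(L), so W
n=5: →4(W) only, which is W, so L
n=6: →5(L), so W
n=7: →6(W) only, which is W, so L
n=8: →7(L), so W
n=9: →8(W) only, which is W, so L
n=10: →5(L), so W
n=11: →10(W) only, which is W, so L
n=12: →11(L), so W
n=13: →12(W) only, which is W, so L
n=14: →7(L), so W
n=15: →14(W) only, which is W, so L
n=16: →15(L), so W
n=17: →16(W) only, which is W, so L
n=18: →9(L), so W
n=19: →18(W) only, which is W, so L
n=20: →19(L), so W
n=21: →20(W) only, which is W, so L
n=22: →11(L), so W
n=23: →22(W) only, which is W, so L
n=24: →23(L), so W
n=25: →24(W) only, which is W, so L
n=26: →13(L), so W
From 26 Player 1 can move to 13, reaching an L position.

Player 1 wins.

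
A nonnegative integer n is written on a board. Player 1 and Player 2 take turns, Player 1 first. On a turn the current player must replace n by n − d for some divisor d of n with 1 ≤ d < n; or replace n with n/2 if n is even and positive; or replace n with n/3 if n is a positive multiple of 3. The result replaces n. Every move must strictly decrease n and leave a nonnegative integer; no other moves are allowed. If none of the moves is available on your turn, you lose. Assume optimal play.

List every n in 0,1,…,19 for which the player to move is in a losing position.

Work bottom-up. With no move the player to move loses. Otherwise the position is W if at least one move leads to an L position for the opponent, and L if every move leads to a W.
n=0: no move → L
n=1: no move → L
n=2: W (go to 1, an L position)
n=3: W (go to 1, an L position)
n=4: L (options 2(W), 3(W) are all W)
n=5: W (go to 4, an L position)
n=6: W (go to 4, an L position)
n=7: L (sole option 6(W) is W)
n=8: W (go to 4, an L position)
n=9: L (options 3(W), 6(W), 8(W) are all W)
n=10: W (go to 9, an L position)
n=11: L (sole option 10(W) is W)
n=12: W (go to 4, an L position)
n=13: L (sole option 12(W) is W)
n=14: W (go to 7, an L position)
n=15: L (options 5(W), 10(W), 12(W), 14(W) are all W)
n=16: W (go to 15, an L position)
n=17: L (sole option 16(W) is W)
n=18: W (go to 9, an L position)
n=19: L (sole option 18(W) is W)
The losing starting values of n are exactly the entries labelled L in this table (10 of them).

0, 1, 4, 7, 9, 11, 13, 15, 17, 19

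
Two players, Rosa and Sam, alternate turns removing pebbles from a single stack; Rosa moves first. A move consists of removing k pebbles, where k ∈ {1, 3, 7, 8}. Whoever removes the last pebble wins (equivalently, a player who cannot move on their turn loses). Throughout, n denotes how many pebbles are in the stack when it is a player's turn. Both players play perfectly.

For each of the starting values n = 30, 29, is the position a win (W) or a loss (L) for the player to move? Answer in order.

Build the W/L table. Terminal = L. A non-terminal position is W if it has a move to some L; otherwise it is L.
n=0: no move → L
n=1: W (go to 0, an L position)
n=2: L (sole option 1(W) is W)
n=3: W (go to 2, an L position)
n=4: L (options 3(W), 1(W) are all W)
n=5: W (go to 4, an L position)
n=6: L (options 5(W), 3(W) are all W)
n=7: W (go to 6, an L position)
n=8: W (go to 0, an L position)
n=9: W (go to 6, an L position)
n=10: W (go to 2, an L position)
n=11: W (go to 4, an L position)
n=12: W (go to 4, an L position)
n=13: W (go to 6, an L position)
n=14: W (go to 6, an L position)
n=15: L (options 14(W), 12(W), 8(W), 7(W) are all W)
n=16: W (go to 15, an L position)
n=17: L (options 16(W), 14(W), 10(W), 9(W) are all W)
n=18: W (go to 17, an L position)
n=19: L (options 18(W), 16(W), 12(W), 11(W) are all W)
n=20: W (go to 19, an L position)
n=21: L (options 20(W), 18(W), 14(W), 13(W) are all W)
n=22: W (go to 21, an L position)
n=23: W (go to 15, an L position)
n=24: W (go to 21, an L position)
n=25: W (go to 17, an L position)
n=26: W (go to 19, an L position)
n=27: W (go to 19, an L position)
n=28: W (go to 21, an L position)
n=29: W (go to 21, an L position)
n=30: L (options 29(W), 27(W), 23(W), 22(W) are all W)

30: L, 29: W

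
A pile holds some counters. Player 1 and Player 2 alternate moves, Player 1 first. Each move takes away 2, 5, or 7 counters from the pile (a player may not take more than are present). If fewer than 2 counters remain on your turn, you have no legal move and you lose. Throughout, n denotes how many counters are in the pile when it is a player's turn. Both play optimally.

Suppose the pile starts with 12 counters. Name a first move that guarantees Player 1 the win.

Remove 2, leaving 10.

Classify positions by backward induction: terminal positions (no move available) are L. From any other position, the mover wins iff some move reaches an L.
n=0: no move → L
n=1: no move → L
n=2: can move to 0, which is L ⇒ W
n=3: can move to 1, which is L ⇒ W
n=4: the only move is to 2(W), a W ⇒ L
n=5: can move to 0, which is L ⇒ W
n=6: can move to 4, which is L ⇒ W
n=7: can move to 0, which is L ⇒ W
n=8: can move to 1, which is L ⇒ W
n=9: can move to 4, which is L ⇒ W
n=10: moves to 8(W), 5(W), 3(W); every one is W ⇒ L
n=11: can move to 4, which is L ⇒ W
n=12: can move to 10, which is L ⇒ W
From 12, the L positions reachable in one move are: 10.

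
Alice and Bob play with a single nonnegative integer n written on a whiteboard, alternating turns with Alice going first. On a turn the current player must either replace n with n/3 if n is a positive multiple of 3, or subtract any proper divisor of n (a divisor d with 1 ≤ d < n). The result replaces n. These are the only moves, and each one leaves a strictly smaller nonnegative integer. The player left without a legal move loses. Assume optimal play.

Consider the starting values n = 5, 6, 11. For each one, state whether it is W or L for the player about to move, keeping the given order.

Work bottom-up. With no move the player to move loses. Otherwise the position is W if at least one move leads to an L position for the opponent, and L if every move leads to a W.
n=0: no move → L
n=1: no move → L
n=2: reaches L-position 1 → W
n=3: reaches L-position 1 → W
n=4: only reaches 2(W), 3(W), all W → L
n=5: reaches L-position 4 → W
n=6: reaches L-position 4 → W
n=7: only reaches 6(W), which is W → L
n=8: reaches L-position 4 → W
n=9: only reaches 3(W), 6(W), 8(W), all W → L
n=10: reaches L-position 9 → W
n=11: only reaches 10(W), which is W → L

5: W, 6: W, 11: L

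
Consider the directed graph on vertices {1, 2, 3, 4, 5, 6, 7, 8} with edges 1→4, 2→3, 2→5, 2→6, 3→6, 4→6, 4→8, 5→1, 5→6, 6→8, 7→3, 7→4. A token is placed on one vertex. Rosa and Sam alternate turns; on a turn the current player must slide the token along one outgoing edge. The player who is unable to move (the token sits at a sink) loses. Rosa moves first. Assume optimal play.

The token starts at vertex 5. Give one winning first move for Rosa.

Label each position W (a win for the player to move) or L (a loss). A position with no legal move is L; any other position is W exactly when some move reaches an L, and L when every move reaches a W.
Every edge goes from a vertex to one that appears earlier in the order 8, 6, 4, 1, 5, 3, 7, 2, so processing vertices in that order labels each vertex after all of its successors.
8: no outgoing edge → L
6: reaches L-position 8 → W
4: reaches L-position 8 → W
1: only reaches 4(W), which is W → L
5: reaches L-position 1 → W
3: only reaches 6(W), which is W → L
7: reaches L-position 3 → W
2: reaches L-position 3 → W
From 5, the L positions reachable in one move are: 1.

Move to 1.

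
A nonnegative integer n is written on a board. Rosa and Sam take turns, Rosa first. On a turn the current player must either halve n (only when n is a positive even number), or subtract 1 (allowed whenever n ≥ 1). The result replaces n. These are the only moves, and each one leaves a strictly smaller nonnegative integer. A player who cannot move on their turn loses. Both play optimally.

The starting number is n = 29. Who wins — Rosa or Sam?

Sam wins.

Build the W/L table. Terminal = L. A non-terminal position is W if it has a move to some L; otherwise it is L.
n=0: no move → L
n=1: reaches L-position 0 → W
n=2: only reaches 1(W), which is W → L
n=3: reaches L-position 2 → W
n=4: reaches L-position 2 → W
n=5: only reaches 4(W), which is W → L
n=6: reaches L-position 5 → W
n=7: only reaches 6(W), which is W → L
n=8: reaches L-position 7 → W
n=9: only reaches 8(W), which is W → L
n=10: reaches L-position 5 → W
n=11: only reaches 10(W), which is W → L
n=12: reaches L-position 11 → W
n=13: only reaches 12(W), which is W → L
n=14: reaches L-position 7 → W
n=15: only reaches 14(W), which is W → L
n=16: reaches L-position 15 → W
n=17: only reaches 16(W), which is W → L
n=18: reaches L-position 9 → W
n=19: only reaches 18(W), which is W → L
n=20: reaches L-position 19 → W
n=21: only reaches 20(W), which is W → L
n=22: reaches L-position 11 → W
n=23: only reaches 22(W), which is W → L
n=24: reaches L-position 23 → W
n=25: only reaches 24(W), which is W → L
n=26: reaches L-position 13 → W
n=27: only reaches 26(W), which is W → L
n=28: reaches L-position 27 → W
n=29: only reaches 28(W), which is W → L
Every move from 29 reaches a W position, so the mover loses.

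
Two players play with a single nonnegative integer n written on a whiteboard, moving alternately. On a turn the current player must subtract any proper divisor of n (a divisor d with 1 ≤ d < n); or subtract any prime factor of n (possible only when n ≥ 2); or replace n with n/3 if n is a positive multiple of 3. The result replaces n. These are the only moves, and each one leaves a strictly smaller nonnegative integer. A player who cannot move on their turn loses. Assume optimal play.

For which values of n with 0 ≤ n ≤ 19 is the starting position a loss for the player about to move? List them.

Build the W/L table. Terminal = L. A non-terminal position is W if it has a move to some L; otherwise it is L.
n=0: no move → L
n=1: no move → L
n=2: can move to 0, which is L ⇒ W
n=3: can move to 0, which is L ⇒ W
n=4: moves to 2(W), 3(W); every one is W ⇒ L
n=5: can move to 0, which is L ⇒ W
n=6: can move to 4, which is L ⇒ W
n=7: can move to 0, which is L ⇒ W
n=8: can move to 4, which is L ⇒ W
n=9: moves to 3(W), 6(W), 8(W); every one is W ⇒ L
n=10: can move to 9, which is L ⇒ W
n=11: can move to 0, which is L ⇒ W
n=12: can move to 4, which is L ⇒ W
n=13: can move to 0, which is L ⇒ W
n=14: moves to 7(W), 12(W), 13(W); every one is W ⇒ L
n=15: can move to 14, which is L ⇒ W
n=16: can move to 14, which is L ⇒ W
n=17: can move to 0, which is L ⇒ W
n=18: can move to 9, which is L ⇒ W
n=19: can move to 0, which is L ⇒ W
Reading off the rows marked L gives the requested list; there are 5 such values of n.

0, 1, 4, 9, 14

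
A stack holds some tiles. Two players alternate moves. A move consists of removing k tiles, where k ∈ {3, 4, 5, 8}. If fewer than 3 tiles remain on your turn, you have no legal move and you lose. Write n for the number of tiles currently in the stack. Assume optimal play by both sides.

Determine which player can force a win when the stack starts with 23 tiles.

The second player wins.

Positions with no move are L. A position that does have a move is losing for the player to move precisely when every available move leads to a winning position for the opponent. Fill in the labels:
n=0: no move → L
n=1: no move → L
n=2: no move → L
n=3: →0(L), so W
n=4: →1(L), so W
n=5: →2(L), so W
n=6: →2(L), so W
n=7: →2(L), so W
n=8: →0(L), so W
n=9: →1(L), so W
n=10: →2(L), so W
n=11: →8(W), 7(W), 6(W), 3(W) — all W, so L
n=12: →9(W), 8(W), 7(W), 4(W) — all W, so L
n=13: →10(W), 9(W), 8(W), 5(W) — all W, so L
n=14: →11(L), so W
n=15: →12(L), so W
n=16: →13(L), so W
n=17: →13(L), so W
n=18: →13(L), so W
n=19: →11(L), so W
n=20: →12(L), so W
n=21: →13(L), so W
n=22: →19(W), 18(W), 17(W), 14(W) — all W, so L
n=23: →20(W), 19(W), 18(W), 15(W) — all W, so L
The starting position 23 is L: whatever the player to move does, the opponent receives a W position.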